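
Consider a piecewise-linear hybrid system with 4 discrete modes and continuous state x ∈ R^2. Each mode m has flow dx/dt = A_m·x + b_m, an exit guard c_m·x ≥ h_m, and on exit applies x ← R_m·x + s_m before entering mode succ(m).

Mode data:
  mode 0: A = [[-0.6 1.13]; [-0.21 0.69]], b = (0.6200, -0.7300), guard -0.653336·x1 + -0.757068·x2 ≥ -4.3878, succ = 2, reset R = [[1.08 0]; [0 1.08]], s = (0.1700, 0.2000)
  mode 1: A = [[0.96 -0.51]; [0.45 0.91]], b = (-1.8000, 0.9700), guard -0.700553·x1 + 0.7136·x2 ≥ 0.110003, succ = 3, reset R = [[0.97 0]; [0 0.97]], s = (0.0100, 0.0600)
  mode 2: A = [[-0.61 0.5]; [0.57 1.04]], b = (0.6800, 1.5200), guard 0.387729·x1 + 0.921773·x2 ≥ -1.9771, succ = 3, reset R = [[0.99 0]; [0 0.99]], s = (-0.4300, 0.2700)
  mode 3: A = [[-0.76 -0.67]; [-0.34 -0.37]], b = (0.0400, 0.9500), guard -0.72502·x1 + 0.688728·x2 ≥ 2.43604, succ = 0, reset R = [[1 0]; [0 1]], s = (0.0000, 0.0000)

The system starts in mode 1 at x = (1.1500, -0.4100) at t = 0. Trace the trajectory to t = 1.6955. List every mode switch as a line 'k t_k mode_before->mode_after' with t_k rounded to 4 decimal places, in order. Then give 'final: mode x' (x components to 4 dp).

Mode 1: guard c·x = 0.1100 hit at Δt = 0.7092 (t = 0.7092), x⁻ = (0.4435, 0.5896) → reset → x⁺ = (0.4402, 0.6319), jump to mode 3
Mode 3: flow for 0.9863 to horizon, guard not reached → x = (-0.2058, 1.1988)

1 0.7092 1->3
final: 3 -0.2058 1.1988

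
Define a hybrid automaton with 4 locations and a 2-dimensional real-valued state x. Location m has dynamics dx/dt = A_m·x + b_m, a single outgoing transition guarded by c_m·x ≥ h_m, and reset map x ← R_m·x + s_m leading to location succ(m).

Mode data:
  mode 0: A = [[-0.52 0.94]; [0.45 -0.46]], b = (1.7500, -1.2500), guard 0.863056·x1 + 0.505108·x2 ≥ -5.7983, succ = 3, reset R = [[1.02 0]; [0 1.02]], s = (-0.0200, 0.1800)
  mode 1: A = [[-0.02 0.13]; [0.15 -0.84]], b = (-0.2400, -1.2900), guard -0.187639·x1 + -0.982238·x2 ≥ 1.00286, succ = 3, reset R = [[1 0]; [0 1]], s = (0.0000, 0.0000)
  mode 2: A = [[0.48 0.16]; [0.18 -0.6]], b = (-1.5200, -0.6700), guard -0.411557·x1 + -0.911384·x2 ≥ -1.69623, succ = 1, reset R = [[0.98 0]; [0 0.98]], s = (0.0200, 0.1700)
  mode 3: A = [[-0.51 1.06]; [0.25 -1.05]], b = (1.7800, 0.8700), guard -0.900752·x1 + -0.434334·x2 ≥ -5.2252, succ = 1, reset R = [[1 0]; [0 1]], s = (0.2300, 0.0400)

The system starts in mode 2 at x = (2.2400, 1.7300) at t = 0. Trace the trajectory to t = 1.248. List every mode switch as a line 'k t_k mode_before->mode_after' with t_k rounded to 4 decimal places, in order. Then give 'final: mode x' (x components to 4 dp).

Mode 2: guard c·x = -1.6962 hit at Δt = 0.7374 (t = 0.7374), x⁻ = (2.0351, 0.9422) → reset → x⁺ = (2.0144, 1.0933), jump to mode 1
Mode 1: flow for 0.5106 to horizon, guard not reached → x = (1.9161, 0.2988)

1 0.7374 2->1
final: 1 1.9161 0.2988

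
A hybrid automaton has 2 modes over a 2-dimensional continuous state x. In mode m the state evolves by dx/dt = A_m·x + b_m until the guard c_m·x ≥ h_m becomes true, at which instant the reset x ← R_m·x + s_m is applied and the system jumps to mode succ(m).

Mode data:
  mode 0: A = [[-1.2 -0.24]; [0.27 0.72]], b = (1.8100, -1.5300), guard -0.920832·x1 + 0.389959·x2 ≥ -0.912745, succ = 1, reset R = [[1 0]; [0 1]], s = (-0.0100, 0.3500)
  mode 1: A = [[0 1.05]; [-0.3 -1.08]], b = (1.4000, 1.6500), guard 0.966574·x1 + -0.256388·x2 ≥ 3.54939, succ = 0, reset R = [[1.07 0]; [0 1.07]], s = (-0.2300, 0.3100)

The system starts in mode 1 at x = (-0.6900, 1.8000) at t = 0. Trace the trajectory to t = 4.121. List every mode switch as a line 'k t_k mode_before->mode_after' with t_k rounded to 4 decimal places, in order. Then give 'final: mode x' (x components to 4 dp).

Mode 1: guard c·x = 3.5494 hit at Δt = 1.5632 (t = 1.5632), x⁻ = (3.9490, 1.0439) → reset → x⁺ = (3.9955, 1.4269), jump to mode 0
Mode 0: guard c·x = -0.9127 hit at Δt = 1.2251 (t = 2.7883), x⁻ = (1.8092, 1.9316) → reset → x⁺ = (1.7992, 2.2816), jump to mode 1
Mode 1: guard c·x = 3.5494 hit at Δt = 0.6749 (t = 3.4632), x⁻ = (4.0552, 1.4440) → reset → x⁺ = (4.1090, 1.8551), jump to mode 0
Mode 0: flow for 0.6578 to horizon, guard not reached → x = (2.4514, 2.4286)

1 1.5632 1->0
2 2.7883 0->1
3 3.4632 1->0
final: 0 2.4514 2.4286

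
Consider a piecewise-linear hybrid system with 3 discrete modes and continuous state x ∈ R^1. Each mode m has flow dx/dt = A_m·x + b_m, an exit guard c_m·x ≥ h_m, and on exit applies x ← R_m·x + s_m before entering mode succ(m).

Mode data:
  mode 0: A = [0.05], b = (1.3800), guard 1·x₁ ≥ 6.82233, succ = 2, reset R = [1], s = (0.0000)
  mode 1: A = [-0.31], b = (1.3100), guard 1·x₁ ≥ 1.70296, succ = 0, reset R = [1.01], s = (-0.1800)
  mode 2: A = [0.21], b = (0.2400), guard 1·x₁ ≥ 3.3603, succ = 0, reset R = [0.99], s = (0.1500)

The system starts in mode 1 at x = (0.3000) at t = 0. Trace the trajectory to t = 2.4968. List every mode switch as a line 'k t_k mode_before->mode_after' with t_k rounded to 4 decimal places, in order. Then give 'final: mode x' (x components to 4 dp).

1 1.4264 1->0
final: 0 3.1421

Mode 1: guard c·x = 1.7030 hit at Δt = 1.4264 (t = 1.4264), x⁻ = (1.7030) → reset → x⁺ = (1.5400), jump to mode 0
Mode 0: flow for 1.0704 to horizon, guard not reached → x = (3.1421)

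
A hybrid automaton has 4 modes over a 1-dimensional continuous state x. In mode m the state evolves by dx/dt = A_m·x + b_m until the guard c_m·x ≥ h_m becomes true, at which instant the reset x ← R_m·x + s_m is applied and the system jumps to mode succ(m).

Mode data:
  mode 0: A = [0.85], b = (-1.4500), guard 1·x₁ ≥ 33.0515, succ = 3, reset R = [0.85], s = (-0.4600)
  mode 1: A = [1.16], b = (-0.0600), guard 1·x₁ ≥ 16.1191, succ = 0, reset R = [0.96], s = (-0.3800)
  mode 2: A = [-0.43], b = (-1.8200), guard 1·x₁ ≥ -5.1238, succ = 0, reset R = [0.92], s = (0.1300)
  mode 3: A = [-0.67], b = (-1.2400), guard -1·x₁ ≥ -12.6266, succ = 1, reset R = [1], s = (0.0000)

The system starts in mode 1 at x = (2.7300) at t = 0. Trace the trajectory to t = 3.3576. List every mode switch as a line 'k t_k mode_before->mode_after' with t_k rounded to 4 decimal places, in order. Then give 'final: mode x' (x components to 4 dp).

Mode 1: guard c·x = 16.1191 hit at Δt = 1.5445 (t = 1.5445), x⁻ = (16.1191) → reset → x⁺ = (15.0943), jump to mode 0
Mode 0: guard c·x = 33.0515 hit at Δt = 1.0008 (t = 2.5453), x⁻ = (33.0515) → reset → x⁺ = (27.6338), jump to mode 3
Mode 3: flow for 0.8123 to horizon, guard not reached → x = (15.2586)

1 1.5445 1->0
2 2.5453 0->3
final: 3 15.2586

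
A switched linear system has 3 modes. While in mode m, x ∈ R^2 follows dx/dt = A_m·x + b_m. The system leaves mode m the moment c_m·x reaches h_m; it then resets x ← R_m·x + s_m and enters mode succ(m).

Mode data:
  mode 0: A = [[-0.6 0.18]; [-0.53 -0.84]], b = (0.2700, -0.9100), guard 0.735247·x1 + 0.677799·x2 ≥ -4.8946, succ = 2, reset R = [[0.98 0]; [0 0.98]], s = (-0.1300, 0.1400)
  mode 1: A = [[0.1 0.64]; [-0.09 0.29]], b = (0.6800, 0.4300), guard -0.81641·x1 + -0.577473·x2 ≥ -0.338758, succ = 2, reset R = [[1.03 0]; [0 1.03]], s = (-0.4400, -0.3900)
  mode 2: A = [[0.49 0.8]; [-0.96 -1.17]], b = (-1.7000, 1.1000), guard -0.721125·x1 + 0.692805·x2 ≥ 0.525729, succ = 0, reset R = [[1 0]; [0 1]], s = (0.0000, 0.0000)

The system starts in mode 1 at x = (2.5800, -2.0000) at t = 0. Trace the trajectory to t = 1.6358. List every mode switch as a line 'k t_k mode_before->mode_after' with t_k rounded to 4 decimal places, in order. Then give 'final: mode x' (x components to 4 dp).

Mode 1: guard c·x = -0.3388 hit at Δt = 0.9564 (t = 0.9564), x⁻ = (2.1137, -2.4016) → reset → x⁺ = (1.7371, -2.8636), jump to mode 2
Mode 2: flow for 0.6794 to horizon, guard not reached → x = (-0.2317, -1.0459)

1 0.9564 1->2
final: 2 -0.2317 -1.0459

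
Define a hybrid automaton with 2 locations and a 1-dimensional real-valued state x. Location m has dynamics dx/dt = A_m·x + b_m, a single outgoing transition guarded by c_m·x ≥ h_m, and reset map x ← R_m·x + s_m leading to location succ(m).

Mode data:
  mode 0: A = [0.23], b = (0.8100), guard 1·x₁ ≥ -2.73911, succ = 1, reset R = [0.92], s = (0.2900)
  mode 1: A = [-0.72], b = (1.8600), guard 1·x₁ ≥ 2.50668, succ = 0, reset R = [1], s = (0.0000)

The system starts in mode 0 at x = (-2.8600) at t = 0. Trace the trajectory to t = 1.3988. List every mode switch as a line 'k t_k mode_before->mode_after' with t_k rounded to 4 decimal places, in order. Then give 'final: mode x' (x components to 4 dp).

1 0.7295 0->1
final: 1 -0.3894

Mode 0: guard c·x = -2.7391 hit at Δt = 0.7295 (t = 0.7295), x⁻ = (-2.7391) → reset → x⁺ = (-2.2300), jump to mode 1
Mode 1: flow for 0.6693 to horizon, guard not reached → x = (-0.3894)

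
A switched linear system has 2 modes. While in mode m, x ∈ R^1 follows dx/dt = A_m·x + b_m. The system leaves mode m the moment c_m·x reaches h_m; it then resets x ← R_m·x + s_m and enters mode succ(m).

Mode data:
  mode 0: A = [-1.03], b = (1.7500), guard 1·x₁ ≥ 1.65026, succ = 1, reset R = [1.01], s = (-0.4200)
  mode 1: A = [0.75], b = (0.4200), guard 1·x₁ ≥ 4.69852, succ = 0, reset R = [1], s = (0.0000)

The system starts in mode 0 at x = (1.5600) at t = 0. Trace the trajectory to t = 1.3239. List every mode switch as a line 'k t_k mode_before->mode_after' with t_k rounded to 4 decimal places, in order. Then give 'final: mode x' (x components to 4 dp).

Mode 0: guard c·x = 1.6503 hit at Δt = 1.0171 (t = 1.0171), x⁻ = (1.6503) → reset → x⁺ = (1.2468), jump to mode 1
Mode 1: flow for 0.3068 to horizon, guard not reached → x = (1.7143)

1 1.0171 0->1
final: 1 1.7143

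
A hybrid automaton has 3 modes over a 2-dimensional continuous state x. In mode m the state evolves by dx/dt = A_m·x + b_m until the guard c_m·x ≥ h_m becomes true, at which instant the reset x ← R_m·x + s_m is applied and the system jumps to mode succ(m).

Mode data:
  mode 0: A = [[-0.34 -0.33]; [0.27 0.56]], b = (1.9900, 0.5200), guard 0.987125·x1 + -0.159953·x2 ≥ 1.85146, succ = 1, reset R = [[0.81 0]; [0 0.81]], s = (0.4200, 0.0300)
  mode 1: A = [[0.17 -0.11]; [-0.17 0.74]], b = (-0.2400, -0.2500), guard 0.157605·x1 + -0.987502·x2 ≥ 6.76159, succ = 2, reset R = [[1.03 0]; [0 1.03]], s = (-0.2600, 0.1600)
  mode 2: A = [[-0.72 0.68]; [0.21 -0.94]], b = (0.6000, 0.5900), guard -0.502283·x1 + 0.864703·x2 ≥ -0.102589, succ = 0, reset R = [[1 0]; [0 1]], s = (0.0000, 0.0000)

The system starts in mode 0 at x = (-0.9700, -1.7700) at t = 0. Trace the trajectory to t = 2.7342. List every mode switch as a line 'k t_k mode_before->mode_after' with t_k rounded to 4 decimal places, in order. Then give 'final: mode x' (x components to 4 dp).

1 0.9649 0->1
2 2.3500 1->2
final: 2 0.6216 -4.2618

Mode 0: guard c·x = 1.8515 hit at Δt = 0.9649 (t = 0.9649), x⁻ = (1.5028, -2.3008) → reset → x⁺ = (1.6373, -1.8337), jump to mode 1
Mode 1: guard c·x = 6.7616 hit at Δt = 1.3851 (t = 2.3500), x⁻ = (2.3265, -6.4759) → reset → x⁺ = (2.1363, -6.5101), jump to mode 2
Mode 2: flow for 0.3842 to horizon, guard not reached → x = (0.6216, -4.2618)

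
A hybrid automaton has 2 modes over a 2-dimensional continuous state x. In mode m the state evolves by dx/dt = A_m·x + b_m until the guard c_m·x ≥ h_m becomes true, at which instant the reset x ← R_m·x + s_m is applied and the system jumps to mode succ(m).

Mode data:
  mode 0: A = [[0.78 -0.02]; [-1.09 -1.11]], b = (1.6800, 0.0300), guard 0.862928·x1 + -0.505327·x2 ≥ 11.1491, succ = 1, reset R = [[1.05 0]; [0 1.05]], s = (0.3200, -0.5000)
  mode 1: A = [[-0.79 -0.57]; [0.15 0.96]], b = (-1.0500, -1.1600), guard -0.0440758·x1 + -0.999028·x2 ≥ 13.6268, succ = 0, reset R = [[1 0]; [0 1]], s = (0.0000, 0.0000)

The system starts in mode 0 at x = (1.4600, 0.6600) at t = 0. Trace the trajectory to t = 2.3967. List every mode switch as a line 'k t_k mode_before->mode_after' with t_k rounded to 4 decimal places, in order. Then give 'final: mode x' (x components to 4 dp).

Mode 0: guard c·x = 11.1491 hit at Δt = 1.5591 (t = 1.5591), x⁻ = (10.1079, -4.8023) → reset → x⁺ = (10.9332, -5.5425), jump to mode 1
Mode 1: flow for 0.8376 to horizon, guard not reached → x = (8.0397, -12.0901)

1 1.5591 0->1
final: 1 8.0397 -12.0901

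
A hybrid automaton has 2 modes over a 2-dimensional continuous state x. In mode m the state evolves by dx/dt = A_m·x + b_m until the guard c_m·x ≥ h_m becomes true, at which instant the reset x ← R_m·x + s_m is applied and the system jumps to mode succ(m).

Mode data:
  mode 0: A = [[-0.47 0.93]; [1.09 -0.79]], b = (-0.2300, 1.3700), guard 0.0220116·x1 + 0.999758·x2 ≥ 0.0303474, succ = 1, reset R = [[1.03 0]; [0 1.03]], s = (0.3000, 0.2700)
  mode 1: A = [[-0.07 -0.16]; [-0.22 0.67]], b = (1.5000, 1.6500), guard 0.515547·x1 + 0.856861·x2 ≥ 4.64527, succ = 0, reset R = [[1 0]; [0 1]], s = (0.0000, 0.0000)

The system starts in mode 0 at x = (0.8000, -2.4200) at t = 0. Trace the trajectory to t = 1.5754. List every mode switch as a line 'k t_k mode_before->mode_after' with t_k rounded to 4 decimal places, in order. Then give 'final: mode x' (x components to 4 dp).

1 1.2738 0->1
final: 1 0.2588 0.9294

Mode 0: guard c·x = 0.0303 hit at Δt = 1.2738 (t = 1.2738), x⁻ = (-0.4495, 0.0403) → reset → x⁺ = (-0.1629, 0.3115), jump to mode 1
Mode 1: flow for 0.3016 to horizon, guard not reached → x = (0.2588, 0.9294)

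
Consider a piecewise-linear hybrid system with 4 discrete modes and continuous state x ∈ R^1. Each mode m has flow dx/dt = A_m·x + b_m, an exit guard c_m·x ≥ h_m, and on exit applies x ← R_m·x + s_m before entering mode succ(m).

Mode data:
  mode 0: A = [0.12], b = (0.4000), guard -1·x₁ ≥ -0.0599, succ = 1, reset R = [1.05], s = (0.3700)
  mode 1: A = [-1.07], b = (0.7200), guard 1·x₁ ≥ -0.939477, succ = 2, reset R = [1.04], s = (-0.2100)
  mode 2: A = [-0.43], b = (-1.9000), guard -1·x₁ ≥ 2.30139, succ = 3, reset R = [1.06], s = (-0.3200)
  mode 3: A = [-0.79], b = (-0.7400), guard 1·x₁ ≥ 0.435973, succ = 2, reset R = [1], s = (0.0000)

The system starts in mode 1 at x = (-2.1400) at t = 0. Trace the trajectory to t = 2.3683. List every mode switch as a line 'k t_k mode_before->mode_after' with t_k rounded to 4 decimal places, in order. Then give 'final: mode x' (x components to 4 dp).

Mode 1: guard c·x = -0.9395 hit at Δt = 0.5201 (t = 0.5201), x⁻ = (-0.9395) → reset → x⁺ = (-1.1871), jump to mode 2
Mode 2: guard c·x = 2.3014 hit at Δt = 0.9834 (t = 1.5035), x⁻ = (-2.3014) → reset → x⁺ = (-2.7595), jump to mode 3
Mode 3: flow for 0.8648 to horizon, guard not reached → x = (-1.8572)

1 0.5201 1->2
2 1.5035 2->3
final: 3 -1.8572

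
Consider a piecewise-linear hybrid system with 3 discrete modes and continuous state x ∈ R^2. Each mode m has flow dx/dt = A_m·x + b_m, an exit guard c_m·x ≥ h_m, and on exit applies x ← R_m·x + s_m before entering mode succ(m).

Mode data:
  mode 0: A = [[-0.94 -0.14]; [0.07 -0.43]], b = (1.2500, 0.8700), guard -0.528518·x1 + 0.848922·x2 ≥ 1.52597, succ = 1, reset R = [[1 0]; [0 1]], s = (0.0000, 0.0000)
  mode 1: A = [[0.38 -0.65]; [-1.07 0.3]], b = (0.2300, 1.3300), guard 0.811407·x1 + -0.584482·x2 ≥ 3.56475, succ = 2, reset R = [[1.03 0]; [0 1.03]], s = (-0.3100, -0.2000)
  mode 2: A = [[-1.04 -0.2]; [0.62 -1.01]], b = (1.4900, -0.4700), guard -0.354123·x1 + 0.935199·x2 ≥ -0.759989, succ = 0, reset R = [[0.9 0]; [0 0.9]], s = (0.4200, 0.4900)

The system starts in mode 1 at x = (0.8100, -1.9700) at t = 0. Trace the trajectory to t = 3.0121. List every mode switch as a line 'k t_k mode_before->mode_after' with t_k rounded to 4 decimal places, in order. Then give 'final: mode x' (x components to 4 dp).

1 0.7233 1->2
2 2.1571 2->0
final: 0 1.5651 0.9532

Mode 1: guard c·x = 3.5648 hit at Δt = 0.7233 (t = 0.7233), x⁻ = (2.4487, -2.6996) → reset → x⁺ = (2.2121, -2.9806), jump to mode 2
Mode 2: guard c·x = -0.7600 hit at Δt = 1.4338 (t = 2.1571), x⁻ = (1.7405, -0.1536) → reset → x⁺ = (1.9864, 0.3518), jump to mode 0
Mode 0: flow for 0.8550 to horizon, guard not reached → x = (1.5651, 0.9532)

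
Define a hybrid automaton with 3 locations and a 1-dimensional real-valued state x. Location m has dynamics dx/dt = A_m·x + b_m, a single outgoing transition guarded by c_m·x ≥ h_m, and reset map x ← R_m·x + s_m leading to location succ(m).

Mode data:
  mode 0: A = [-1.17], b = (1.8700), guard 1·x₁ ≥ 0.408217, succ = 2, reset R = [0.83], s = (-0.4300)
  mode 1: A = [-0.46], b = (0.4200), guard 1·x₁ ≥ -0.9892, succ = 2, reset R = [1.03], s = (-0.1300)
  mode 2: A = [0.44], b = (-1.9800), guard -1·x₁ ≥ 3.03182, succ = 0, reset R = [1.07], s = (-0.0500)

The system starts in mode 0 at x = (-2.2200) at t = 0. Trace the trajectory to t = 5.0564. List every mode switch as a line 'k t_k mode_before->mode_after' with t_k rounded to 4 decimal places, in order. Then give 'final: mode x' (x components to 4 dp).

Mode 0: guard c·x = 0.4082 hit at Δt = 0.9964 (t = 0.9964), x⁻ = (0.4082) → reset → x⁺ = (-0.0912), jump to mode 2
Mode 2: guard c·x = 3.0318 hit at Δt = 1.1250 (t = 2.1214), x⁻ = (-3.0318) → reset → x⁺ = (-3.2940), jump to mode 0
Mode 0: guard c·x = 0.4082 hit at Δt = 1.2083 (t = 3.3297), x⁻ = (0.4082) → reset → x⁺ = (-0.0912), jump to mode 2
Mode 2: guard c·x = 3.0318 hit at Δt = 1.1250 (t = 4.4547), x⁻ = (-3.0318) → reset → x⁺ = (-3.2940), jump to mode 0
Mode 0: flow for 0.6017 to horizon, guard not reached → x = (-0.8214)

1 0.9964 0->2
2 2.1214 2->0
3 3.3297 0->2
4 4.4547 2->0
final: 0 -0.8214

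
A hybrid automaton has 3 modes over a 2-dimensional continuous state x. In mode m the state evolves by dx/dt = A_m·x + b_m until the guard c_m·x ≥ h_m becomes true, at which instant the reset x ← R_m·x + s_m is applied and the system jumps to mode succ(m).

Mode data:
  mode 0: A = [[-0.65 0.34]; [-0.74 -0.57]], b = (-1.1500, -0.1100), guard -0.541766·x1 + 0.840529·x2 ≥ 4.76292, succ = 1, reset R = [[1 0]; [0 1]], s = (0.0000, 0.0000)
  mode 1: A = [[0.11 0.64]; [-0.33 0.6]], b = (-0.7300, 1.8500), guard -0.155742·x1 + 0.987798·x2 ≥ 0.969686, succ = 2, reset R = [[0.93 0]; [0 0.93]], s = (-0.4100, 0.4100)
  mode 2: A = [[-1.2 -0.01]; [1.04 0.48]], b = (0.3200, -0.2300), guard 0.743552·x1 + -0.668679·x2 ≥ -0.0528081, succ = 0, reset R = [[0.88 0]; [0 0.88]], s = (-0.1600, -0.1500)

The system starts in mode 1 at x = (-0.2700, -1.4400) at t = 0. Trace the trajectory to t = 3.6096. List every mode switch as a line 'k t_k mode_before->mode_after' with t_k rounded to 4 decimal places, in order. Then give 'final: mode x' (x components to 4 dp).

Mode 1: guard c·x = 0.9697 hit at Δt = 1.1474 (t = 1.1474), x⁻ = (-1.6273, 0.7251) → reset → x⁺ = (-1.9234, 1.0843), jump to mode 2
Mode 2: guard c·x = -0.0528 hit at Δt = 1.2980 (t = 2.4454), x⁻ = (-0.1960, -0.1390) → reset → x⁺ = (-0.3325, -0.2723), jump to mode 0
Mode 0: flow for 1.1642 to horizon, guard not reached → x = (-1.0902, 0.2812)

1 1.1474 1->2
2 2.4454 2->0
final: 0 -1.0902 0.2812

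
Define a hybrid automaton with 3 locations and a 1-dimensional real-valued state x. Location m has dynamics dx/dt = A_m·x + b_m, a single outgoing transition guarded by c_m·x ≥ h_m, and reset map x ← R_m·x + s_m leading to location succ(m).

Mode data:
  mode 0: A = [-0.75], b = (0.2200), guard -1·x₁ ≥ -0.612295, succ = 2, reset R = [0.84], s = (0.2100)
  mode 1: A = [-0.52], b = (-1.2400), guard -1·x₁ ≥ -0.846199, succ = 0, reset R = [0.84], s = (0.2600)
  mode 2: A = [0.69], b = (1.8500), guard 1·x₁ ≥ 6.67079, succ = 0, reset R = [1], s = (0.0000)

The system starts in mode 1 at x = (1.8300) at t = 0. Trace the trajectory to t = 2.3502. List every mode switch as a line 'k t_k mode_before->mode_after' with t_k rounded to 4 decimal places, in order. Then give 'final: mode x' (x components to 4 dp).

Mode 1: guard c·x = -0.8462 hit at Δt = 0.5112 (t = 0.5112), x⁻ = (0.8462) → reset → x⁺ = (0.9708), jump to mode 0
Mode 0: guard c·x = -0.6123 hit at Δt = 1.0044 (t = 1.5156), x⁻ = (0.6123) → reset → x⁺ = (0.7243), jump to mode 2
Mode 2: flow for 0.8346 to horizon, guard not reached → x = (3.3761)

1 0.5112 1->0
2 1.5156 0->2
final: 2 3.3761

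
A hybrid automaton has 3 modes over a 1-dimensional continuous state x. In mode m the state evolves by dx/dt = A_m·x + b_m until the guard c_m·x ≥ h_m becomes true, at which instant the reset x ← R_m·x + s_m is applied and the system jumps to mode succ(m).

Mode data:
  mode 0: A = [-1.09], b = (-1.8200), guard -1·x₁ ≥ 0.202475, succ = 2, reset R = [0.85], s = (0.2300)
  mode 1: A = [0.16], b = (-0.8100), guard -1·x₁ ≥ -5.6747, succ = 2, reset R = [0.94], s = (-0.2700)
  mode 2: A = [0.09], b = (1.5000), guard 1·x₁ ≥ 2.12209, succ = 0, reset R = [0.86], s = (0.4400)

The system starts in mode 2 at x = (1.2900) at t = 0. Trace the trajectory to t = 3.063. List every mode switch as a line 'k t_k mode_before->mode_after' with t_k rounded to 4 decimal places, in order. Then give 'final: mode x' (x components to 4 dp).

Mode 2: guard c·x = 2.1221 hit at Δt = 0.5033 (t = 0.5033), x⁻ = (2.1221) → reset → x⁺ = (2.2650), jump to mode 0
Mode 0: guard c·x = 0.2025 hit at Δt = 0.9050 (t = 1.4083), x⁻ = (-0.2025) → reset → x⁺ = (0.0579), jump to mode 2
Mode 2: guard c·x = 2.1221 hit at Δt = 1.2931 (t = 2.7014), x⁻ = (2.1221) → reset → x⁺ = (2.2650), jump to mode 0
Mode 0: flow for 0.3616 to horizon, guard not reached → x = (0.9833)

1 0.5033 2->0
2 1.4083 0->2
3 2.7014 2->0
final: 0 0.9833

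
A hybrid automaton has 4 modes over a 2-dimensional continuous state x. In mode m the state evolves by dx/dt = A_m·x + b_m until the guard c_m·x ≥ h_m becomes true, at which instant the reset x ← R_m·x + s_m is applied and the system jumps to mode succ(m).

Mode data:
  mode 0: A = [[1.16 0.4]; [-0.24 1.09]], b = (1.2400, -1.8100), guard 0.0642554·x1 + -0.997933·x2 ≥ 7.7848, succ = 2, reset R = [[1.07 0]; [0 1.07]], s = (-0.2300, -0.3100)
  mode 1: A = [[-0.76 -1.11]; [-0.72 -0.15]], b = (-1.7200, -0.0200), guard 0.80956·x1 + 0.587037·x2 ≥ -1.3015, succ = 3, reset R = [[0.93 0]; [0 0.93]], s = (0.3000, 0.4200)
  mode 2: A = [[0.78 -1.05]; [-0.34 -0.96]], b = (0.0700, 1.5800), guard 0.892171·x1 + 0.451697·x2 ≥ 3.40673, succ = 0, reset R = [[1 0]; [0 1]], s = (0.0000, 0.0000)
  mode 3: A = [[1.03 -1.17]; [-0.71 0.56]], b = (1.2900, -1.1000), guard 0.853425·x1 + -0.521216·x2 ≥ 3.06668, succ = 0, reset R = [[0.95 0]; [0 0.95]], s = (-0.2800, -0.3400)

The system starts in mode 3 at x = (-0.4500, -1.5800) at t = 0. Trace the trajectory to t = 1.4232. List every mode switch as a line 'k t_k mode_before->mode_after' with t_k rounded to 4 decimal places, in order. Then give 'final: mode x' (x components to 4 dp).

Mode 3: guard c·x = 3.0667 hit at Δt = 0.5151 (t = 0.5151), x⁻ = (1.7880, -2.9560) → reset → x⁺ = (1.4186, -3.1482), jump to mode 0
Mode 0: guard c·x = 7.7848 hit at Δt = 0.5729 (t = 1.0880), x⁻ = (2.1658, -7.6615) → reset → x⁺ = (2.0874, -8.5078), jump to mode 2
Mode 2: flow for 0.3352 to horizon, guard not reached → x = (5.6575, -6.1000)

1 0.5151 3->0
2 1.0880 0->2
final: 2 5.6575 -6.1000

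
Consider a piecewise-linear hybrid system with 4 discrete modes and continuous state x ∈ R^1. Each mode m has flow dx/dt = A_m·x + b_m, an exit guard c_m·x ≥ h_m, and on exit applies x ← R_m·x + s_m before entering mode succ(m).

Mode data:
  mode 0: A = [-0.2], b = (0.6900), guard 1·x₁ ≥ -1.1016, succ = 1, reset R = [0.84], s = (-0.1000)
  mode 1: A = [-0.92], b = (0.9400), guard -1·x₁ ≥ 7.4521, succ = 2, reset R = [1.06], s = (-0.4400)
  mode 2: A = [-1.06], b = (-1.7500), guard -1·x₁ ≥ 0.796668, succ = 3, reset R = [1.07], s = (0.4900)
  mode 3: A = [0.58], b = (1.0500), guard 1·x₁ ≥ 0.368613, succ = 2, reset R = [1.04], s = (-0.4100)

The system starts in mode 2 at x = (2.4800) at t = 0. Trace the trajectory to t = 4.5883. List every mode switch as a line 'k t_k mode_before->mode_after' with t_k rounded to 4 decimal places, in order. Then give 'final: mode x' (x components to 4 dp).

Mode 2: guard c·x = 0.7967 hit at Δt = 1.4868 (t = 1.4868), x⁻ = (-0.7967) → reset → x⁺ = (-0.3624), jump to mode 3
Mode 3: guard c·x = 0.3686 hit at Δt = 0.7047 (t = 2.1915), x⁻ = (0.3686) → reset → x⁺ = (-0.0266), jump to mode 2
Mode 2: guard c·x = 0.7967 hit at Δt = 0.6062 (t = 2.7977), x⁻ = (-0.7967) → reset → x⁺ = (-0.3624), jump to mode 3
Mode 3: guard c·x = 0.3686 hit at Δt = 0.7047 (t = 3.5024), x⁻ = (0.3686) → reset → x⁺ = (-0.0266), jump to mode 2
Mode 2: guard c·x = 0.7967 hit at Δt = 0.6062 (t = 4.1086), x⁻ = (-0.7967) → reset → x⁺ = (-0.3624), jump to mode 3
Mode 3: flow for 0.4797 to horizon, guard not reached → x = (0.1020)

1 1.4868 2->3
2 2.1915 3->2
3 2.7977 2->3
4 3.5024 3->2
5 4.1086 2->3
final: 3 0.1020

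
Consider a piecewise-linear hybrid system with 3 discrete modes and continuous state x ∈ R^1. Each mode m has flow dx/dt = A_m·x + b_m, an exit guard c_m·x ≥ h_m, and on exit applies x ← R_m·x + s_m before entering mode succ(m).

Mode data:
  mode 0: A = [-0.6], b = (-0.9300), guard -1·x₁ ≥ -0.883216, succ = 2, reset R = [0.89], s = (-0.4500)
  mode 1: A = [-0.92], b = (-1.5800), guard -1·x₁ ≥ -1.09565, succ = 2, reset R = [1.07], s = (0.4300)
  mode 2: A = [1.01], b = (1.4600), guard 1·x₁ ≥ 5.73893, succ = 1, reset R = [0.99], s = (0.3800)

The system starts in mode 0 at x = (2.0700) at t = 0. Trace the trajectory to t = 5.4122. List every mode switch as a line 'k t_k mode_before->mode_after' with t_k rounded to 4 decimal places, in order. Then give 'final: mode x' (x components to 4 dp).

1 0.6621 0->2
2 2.0427 2->1
3 3.1483 1->2
4 3.9973 2->1
5 5.1029 1->2
final: 2 2.7200

Mode 0: guard c·x = -0.8832 hit at Δt = 0.6621 (t = 0.6621), x⁻ = (0.8832) → reset → x⁺ = (0.3361), jump to mode 2
Mode 2: guard c·x = 5.7389 hit at Δt = 1.3806 (t = 2.0427), x⁻ = (5.7389) → reset → x⁺ = (6.0615), jump to mode 1
Mode 1: guard c·x = -1.0957 hit at Δt = 1.1056 (t = 3.1483), x⁻ = (1.0957) → reset → x⁺ = (1.6023), jump to mode 2
Mode 2: guard c·x = 5.7389 hit at Δt = 0.8490 (t = 3.9973), x⁻ = (5.7389) → reset → x⁺ = (6.0615), jump to mode 1
Mode 1: guard c·x = -1.0957 hit at Δt = 1.1056 (t = 5.1029), x⁻ = (1.0957) → reset → x⁺ = (1.6023), jump to mode 2
Mode 2: flow for 0.3093 to horizon, guard not reached → x = (2.7200)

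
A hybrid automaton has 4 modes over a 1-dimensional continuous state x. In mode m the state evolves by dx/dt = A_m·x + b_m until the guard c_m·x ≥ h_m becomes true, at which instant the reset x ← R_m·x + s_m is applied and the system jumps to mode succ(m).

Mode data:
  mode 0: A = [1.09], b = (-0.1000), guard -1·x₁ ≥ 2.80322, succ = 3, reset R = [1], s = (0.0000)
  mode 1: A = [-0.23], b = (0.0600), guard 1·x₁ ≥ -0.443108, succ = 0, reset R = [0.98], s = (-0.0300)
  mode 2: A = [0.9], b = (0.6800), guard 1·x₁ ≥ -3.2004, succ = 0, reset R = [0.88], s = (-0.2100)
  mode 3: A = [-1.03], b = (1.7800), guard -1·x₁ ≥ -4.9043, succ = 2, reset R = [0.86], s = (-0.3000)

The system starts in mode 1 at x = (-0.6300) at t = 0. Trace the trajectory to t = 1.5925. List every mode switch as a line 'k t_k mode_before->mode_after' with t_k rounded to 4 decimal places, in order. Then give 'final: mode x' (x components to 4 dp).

1 1.0237 1->0
final: 0 -0.9418

Mode 1: guard c·x = -0.4431 hit at Δt = 1.0237 (t = 1.0237), x⁻ = (-0.4431) → reset → x⁺ = (-0.4642), jump to mode 0
Mode 0: flow for 0.5688 to horizon, guard not reached → x = (-0.9418)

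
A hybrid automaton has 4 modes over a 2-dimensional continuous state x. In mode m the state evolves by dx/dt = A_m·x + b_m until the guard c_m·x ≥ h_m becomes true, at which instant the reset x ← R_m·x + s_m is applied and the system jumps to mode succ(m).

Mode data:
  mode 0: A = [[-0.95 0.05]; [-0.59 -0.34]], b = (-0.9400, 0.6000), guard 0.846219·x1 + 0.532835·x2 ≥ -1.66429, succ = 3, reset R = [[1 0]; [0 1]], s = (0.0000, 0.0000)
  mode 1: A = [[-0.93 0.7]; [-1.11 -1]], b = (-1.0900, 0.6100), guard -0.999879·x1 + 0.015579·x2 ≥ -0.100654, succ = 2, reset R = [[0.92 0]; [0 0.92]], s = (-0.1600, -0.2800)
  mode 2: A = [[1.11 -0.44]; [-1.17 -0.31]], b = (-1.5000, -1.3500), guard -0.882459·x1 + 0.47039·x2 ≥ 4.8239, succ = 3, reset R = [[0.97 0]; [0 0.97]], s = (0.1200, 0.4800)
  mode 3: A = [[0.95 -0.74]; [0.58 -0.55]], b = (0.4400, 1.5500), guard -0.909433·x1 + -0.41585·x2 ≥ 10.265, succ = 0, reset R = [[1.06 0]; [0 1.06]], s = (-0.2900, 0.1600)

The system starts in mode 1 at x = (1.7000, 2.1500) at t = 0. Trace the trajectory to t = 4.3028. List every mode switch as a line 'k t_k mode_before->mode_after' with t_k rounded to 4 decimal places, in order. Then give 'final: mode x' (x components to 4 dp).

Mode 1: guard c·x = -0.1007 hit at Δt = 1.3000 (t = 1.3000), x⁻ = (0.1081, 0.4767) → reset → x⁺ = (-0.0606, 0.1585), jump to mode 2
Mode 2: guard c·x = 4.8239 hit at Δt = 1.3251 (t = 2.6251), x⁻ = (-4.8340, 1.1864) → reset → x⁺ = (-4.5690, 1.6308), jump to mode 3
Mode 3: guard c·x = 10.2650 hit at Δt = 0.9019 (t = 3.5270), x⁻ = (-10.8030, -1.0590) → reset → x⁺ = (-11.7412, -0.9626), jump to mode 0
Mode 0: flow for 0.7758 to horizon, guard not reached → x = (-6.0908, 3.0743)

1 1.3000 1->2
2 2.6251 2->3
3 3.5270 3->0
final: 0 -6.0908 3.0743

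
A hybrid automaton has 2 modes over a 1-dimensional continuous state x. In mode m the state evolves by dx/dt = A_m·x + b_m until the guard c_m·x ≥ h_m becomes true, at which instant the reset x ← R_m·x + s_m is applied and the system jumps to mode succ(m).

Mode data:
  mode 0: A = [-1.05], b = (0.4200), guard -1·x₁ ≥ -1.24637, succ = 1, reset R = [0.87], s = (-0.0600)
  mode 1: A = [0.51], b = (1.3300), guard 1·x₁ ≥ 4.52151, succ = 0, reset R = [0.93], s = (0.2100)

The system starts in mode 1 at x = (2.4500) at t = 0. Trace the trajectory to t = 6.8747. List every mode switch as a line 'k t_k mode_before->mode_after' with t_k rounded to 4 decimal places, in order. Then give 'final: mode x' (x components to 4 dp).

1 0.6731 1->0
2 2.1558 0->1
3 3.4781 1->0
4 4.9608 0->1
5 6.2832 1->0
final: 0 2.5574

Mode 1: guard c·x = 4.5215 hit at Δt = 0.6731 (t = 0.6731), x⁻ = (4.5215) → reset → x⁺ = (4.4150), jump to mode 0
Mode 0: guard c·x = -1.2464 hit at Δt = 1.4827 (t = 2.1558), x⁻ = (1.2464) → reset → x⁺ = (1.0243), jump to mode 1
Mode 1: guard c·x = 4.5215 hit at Δt = 1.3223 (t = 3.4781), x⁻ = (4.5215) → reset → x⁺ = (4.4150), jump to mode 0
Mode 0: guard c·x = -1.2464 hit at Δt = 1.4827 (t = 4.9608), x⁻ = (1.2464) → reset → x⁺ = (1.0243), jump to mode 1
Mode 1: guard c·x = 4.5215 hit at Δt = 1.3223 (t = 6.2832), x⁻ = (4.5215) → reset → x⁺ = (4.4150), jump to mode 0
Mode 0: flow for 0.5915 to horizon, guard not reached → x = (2.5574)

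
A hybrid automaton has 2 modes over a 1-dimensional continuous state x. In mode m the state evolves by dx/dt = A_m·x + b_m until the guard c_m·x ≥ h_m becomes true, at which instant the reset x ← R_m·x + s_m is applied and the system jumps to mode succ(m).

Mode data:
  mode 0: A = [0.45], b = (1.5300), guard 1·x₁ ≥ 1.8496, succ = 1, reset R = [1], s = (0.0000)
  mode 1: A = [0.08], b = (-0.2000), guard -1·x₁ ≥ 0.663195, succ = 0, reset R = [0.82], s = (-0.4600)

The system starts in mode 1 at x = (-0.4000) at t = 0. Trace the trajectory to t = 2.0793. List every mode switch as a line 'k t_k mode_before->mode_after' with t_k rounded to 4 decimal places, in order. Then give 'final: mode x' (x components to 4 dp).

Mode 1: guard c·x = 0.6632 hit at Δt = 1.0859 (t = 1.0859), x⁻ = (-0.6632) → reset → x⁺ = (-1.0038), jump to mode 0
Mode 0: flow for 0.9934 to horizon, guard not reached → x = (0.3468)

1 1.0859 1->0
final: 0 0.3468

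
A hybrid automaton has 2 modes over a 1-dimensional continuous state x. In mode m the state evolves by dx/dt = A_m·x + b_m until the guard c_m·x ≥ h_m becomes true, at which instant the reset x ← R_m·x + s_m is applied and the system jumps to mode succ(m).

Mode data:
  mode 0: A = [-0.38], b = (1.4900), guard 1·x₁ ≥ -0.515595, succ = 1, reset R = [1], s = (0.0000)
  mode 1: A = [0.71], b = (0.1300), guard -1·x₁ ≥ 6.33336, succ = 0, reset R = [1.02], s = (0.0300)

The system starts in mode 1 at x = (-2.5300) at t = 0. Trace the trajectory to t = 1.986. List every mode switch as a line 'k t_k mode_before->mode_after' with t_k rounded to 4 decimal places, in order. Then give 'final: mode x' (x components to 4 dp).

1 1.3569 1->0
final: 0 -4.2291

Mode 1: guard c·x = 6.3334 hit at Δt = 1.3569 (t = 1.3569), x⁻ = (-6.3334) → reset → x⁺ = (-6.4300), jump to mode 0
Mode 0: flow for 0.6291 to horizon, guard not reached → x = (-4.2291)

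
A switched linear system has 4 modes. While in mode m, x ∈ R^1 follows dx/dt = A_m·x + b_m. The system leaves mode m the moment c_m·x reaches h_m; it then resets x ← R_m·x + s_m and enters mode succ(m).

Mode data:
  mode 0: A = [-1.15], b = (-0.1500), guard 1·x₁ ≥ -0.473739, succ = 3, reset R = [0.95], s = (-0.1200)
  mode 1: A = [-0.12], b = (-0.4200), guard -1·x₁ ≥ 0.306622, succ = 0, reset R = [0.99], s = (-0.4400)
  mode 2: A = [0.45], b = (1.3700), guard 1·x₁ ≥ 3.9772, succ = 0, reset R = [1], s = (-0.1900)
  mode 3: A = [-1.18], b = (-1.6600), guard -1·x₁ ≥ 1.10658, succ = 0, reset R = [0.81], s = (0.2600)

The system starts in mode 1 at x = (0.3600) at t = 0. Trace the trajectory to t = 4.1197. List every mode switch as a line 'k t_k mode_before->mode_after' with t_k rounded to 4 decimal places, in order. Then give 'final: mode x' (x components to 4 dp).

1 1.5799 1->0
2 2.0842 0->3
3 2.9529 3->0
4 3.2900 0->3
final: 3 -1.0924

Mode 1: guard c·x = 0.3066 hit at Δt = 1.5799 (t = 1.5799), x⁻ = (-0.3066) → reset → x⁺ = (-0.7436), jump to mode 0
Mode 0: guard c·x = -0.4737 hit at Δt = 0.5043 (t = 2.0842), x⁻ = (-0.4737) → reset → x⁺ = (-0.5701), jump to mode 3
Mode 3: guard c·x = 1.1066 hit at Δt = 0.8687 (t = 2.9529), x⁻ = (-1.1066) → reset → x⁺ = (-0.6363), jump to mode 0
Mode 0: guard c·x = -0.4737 hit at Δt = 0.3371 (t = 3.2900), x⁻ = (-0.4737) → reset → x⁺ = (-0.5701), jump to mode 3
Mode 3: flow for 0.8297 to horizon, guard not reached → x = (-1.0924)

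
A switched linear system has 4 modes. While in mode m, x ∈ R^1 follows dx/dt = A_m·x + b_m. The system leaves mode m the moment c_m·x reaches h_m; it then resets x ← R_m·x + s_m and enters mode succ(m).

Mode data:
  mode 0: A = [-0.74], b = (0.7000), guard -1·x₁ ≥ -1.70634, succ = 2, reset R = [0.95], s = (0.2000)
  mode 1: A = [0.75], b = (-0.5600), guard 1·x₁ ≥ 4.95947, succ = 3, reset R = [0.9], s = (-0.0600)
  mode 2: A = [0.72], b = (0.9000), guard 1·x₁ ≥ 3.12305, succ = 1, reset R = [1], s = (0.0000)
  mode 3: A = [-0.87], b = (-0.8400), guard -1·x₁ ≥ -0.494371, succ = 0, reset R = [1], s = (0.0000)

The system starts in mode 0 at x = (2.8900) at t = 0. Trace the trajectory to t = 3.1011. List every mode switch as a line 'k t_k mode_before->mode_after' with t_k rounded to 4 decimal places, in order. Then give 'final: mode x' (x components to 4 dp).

Mode 0: guard c·x = -1.7063 hit at Δt = 1.2685 (t = 1.2685), x⁻ = (1.7063) → reset → x⁺ = (1.8210), jump to mode 2
Mode 2: guard c·x = 3.1231 hit at Δt = 0.4909 (t = 1.7594), x⁻ = (3.1231) → reset → x⁺ = (3.1231), jump to mode 1
Mode 1: guard c·x = 4.9595 hit at Δt = 0.7634 (t = 2.5228), x⁻ = (4.9595) → reset → x⁺ = (4.4035), jump to mode 3
Mode 3: flow for 0.5783 to horizon, guard not reached → x = (2.2808)

1 1.2685 0->2
2 1.7594 2->1
3 2.5228 1->3
final: 3 2.2808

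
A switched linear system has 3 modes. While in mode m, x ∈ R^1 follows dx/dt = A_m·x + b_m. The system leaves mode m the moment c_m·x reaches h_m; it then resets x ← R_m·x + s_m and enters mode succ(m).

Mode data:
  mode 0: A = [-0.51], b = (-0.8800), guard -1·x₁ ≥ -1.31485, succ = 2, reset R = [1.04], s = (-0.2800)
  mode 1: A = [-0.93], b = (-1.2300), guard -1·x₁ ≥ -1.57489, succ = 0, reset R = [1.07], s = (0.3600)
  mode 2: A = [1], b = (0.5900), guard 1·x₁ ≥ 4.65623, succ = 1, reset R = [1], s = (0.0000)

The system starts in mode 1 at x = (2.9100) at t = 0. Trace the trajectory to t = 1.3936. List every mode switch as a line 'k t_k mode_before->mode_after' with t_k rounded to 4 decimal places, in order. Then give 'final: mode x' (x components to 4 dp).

1 0.4075 1->0
2 0.8296 0->2
final: 2 2.3584

Mode 1: guard c·x = -1.5749 hit at Δt = 0.4075 (t = 0.4075), x⁻ = (1.5749) → reset → x⁺ = (2.0451), jump to mode 0
Mode 0: guard c·x = -1.3149 hit at Δt = 0.4221 (t = 0.8296), x⁻ = (1.3149) → reset → x⁺ = (1.0874), jump to mode 2
Mode 2: flow for 0.5640 to horizon, guard not reached → x = (2.3584)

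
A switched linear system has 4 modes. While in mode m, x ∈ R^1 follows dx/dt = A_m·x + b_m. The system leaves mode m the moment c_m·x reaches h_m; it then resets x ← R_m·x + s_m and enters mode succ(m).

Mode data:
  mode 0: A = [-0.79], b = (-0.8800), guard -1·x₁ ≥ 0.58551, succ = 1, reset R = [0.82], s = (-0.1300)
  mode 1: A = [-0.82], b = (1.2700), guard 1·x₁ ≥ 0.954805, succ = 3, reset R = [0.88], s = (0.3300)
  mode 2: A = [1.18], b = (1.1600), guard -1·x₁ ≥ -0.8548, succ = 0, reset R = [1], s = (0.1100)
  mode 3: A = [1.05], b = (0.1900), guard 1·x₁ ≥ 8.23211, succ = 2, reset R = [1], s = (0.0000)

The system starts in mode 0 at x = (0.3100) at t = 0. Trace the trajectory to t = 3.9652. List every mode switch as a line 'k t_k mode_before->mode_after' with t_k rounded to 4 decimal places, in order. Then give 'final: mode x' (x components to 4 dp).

1 1.2548 0->1
2 2.8286 1->3
final: 3 4.2758

Mode 0: guard c·x = 0.5855 hit at Δt = 1.2548 (t = 1.2548), x⁻ = (-0.5855) → reset → x⁺ = (-0.6101), jump to mode 1
Mode 1: guard c·x = 0.9548 hit at Δt = 1.5738 (t = 2.8286), x⁻ = (0.9548) → reset → x⁺ = (1.1702), jump to mode 3
Mode 3: flow for 1.1366 to horizon, guard not reached → x = (4.2758)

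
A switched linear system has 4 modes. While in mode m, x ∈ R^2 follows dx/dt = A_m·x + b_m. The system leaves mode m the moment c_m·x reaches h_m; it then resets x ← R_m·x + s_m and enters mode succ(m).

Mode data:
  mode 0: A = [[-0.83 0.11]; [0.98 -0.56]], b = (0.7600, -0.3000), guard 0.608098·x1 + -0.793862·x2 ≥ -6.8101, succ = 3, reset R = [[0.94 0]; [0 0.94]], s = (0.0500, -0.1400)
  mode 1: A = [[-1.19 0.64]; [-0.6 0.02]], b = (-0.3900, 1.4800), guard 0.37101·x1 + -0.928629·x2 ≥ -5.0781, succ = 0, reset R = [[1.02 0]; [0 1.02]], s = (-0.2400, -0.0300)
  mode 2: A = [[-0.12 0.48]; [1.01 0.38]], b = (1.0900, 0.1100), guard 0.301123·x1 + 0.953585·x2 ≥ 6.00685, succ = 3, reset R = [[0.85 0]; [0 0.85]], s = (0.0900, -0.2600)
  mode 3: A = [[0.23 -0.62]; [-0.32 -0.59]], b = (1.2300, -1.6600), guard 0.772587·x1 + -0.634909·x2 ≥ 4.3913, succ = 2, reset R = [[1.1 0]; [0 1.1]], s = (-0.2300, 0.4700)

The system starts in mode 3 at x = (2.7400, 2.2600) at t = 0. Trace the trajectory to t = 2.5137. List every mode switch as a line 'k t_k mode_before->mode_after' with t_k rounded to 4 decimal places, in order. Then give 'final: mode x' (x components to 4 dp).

1 1.1268 3->2
2 1.9800 2->3
final: 3 5.8044 0.9826

Mode 3: guard c·x = 4.3913 hit at Δt = 1.1268 (t = 1.1268), x⁻ = (4.7351, -1.1545) → reset → x⁺ = (4.9786, -0.8000), jump to mode 2
Mode 2: guard c·x = 6.0069 hit at Δt = 0.8532 (t = 1.9800), x⁻ = (6.0132, 4.4004) → reset → x⁺ = (5.2012, 3.4803), jump to mode 3
Mode 3: flow for 0.5337 to horizon, guard not reached → x = (5.8044, 0.9826)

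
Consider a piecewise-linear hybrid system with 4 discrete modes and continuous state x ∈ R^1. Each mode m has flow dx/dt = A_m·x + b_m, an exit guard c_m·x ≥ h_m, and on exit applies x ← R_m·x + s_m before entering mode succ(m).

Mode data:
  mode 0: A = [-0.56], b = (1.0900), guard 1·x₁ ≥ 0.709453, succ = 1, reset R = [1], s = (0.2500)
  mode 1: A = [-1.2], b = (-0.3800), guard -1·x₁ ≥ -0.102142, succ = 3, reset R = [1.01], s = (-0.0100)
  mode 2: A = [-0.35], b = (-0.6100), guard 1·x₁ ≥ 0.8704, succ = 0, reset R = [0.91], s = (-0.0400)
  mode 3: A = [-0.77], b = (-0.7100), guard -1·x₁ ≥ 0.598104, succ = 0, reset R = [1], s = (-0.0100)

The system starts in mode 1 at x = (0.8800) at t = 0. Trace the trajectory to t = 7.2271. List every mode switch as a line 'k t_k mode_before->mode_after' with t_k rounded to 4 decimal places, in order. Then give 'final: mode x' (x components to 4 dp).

Mode 1: guard c·x = -0.1021 hit at Δt = 0.8749 (t = 0.8749), x⁻ = (0.1021) → reset → x⁺ = (0.0932), jump to mode 3
Mode 3: guard c·x = 0.5981 hit at Δt = 1.4834 (t = 2.3583), x⁻ = (-0.5981) → reset → x⁺ = (-0.6081), jump to mode 0
Mode 0: guard c·x = 0.7095 hit at Δt = 1.2950 (t = 3.6533), x⁻ = (0.7095) → reset → x⁺ = (0.9595), jump to mode 1
Mode 1: guard c·x = -0.1021 hit at Δt = 0.9285 (t = 4.5818), x⁻ = (0.1021) → reset → x⁺ = (0.0932), jump to mode 3
Mode 3: guard c·x = 0.5981 hit at Δt = 1.4834 (t = 6.0652), x⁻ = (-0.5981) → reset → x⁺ = (-0.6081), jump to mode 0
Mode 0: flow for 1.1619 to horizon, guard not reached → x = (0.6138)

1 0.8749 1->3
2 2.3583 3->0
3 3.6533 0->1
4 4.5818 1->3
5 6.0652 3->0
final: 0 0.6138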